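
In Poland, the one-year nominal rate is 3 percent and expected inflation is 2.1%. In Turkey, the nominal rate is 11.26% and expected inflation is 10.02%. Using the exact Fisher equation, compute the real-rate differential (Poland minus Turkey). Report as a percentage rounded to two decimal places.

-0.25%

Poland: (1 + 0.0300)/(1 + 0.0210) − 1 = 0.8815%
Turkey: (1 + 0.1126)/(1 + 0.1002) − 1 = 1.1271%
Differential = 0.8815% − 1.1271% = -0.2456% → -0.25%.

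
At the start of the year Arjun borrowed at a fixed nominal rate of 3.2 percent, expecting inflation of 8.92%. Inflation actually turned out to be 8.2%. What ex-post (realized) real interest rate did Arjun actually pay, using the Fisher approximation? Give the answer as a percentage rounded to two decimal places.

-5.00%

Ex-post: 3.2% − 8.2% = -5.000%
So the realized real rate is -5.00%.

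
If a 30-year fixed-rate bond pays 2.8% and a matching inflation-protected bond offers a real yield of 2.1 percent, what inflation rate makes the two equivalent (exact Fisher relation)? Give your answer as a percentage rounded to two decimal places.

(1 + π) = (1 + i)/(1 + r) = 1.02800 / 1.02100 = 1.006856
Break-even inflation = 1.006856 − 1 → 0.69%.

0.69%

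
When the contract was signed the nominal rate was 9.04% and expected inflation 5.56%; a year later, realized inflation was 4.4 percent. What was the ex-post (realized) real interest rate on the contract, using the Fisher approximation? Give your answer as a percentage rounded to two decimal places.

4.64%

Ex-post: 9.04% − 4.4% = 4.640%
So the realized real rate is 4.64%.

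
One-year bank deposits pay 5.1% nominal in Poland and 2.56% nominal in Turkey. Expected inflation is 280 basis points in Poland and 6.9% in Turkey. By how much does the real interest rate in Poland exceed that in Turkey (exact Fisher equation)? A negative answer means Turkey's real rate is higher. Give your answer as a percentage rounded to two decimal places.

Poland: (1 + 0.0510)/(1 + 0.0280) − 1 = 2.2374%
Turkey: (1 + 0.0256)/(1 + 0.0690) − 1 = -4.0599%
Differential = 2.2374% − (-4.0599%) = 6.2972% → 6.30%.

6.30%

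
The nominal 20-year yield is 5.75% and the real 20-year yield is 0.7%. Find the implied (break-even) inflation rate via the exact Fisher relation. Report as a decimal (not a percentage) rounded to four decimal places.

0.0501

(1 + π) = (1 + i)/(1 + r) = 1.05750 / 1.00700 = 1.050149
Break-even inflation = 1.050149 − 1 → 0.0501.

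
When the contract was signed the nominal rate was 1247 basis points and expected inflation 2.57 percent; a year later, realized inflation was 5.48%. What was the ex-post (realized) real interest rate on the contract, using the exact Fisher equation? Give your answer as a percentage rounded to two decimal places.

6.63%

Ex-post: (1 + 0.1247)/(1 + 0.0548) − 1 = 6.6268%
So the realized real rate is 6.63%.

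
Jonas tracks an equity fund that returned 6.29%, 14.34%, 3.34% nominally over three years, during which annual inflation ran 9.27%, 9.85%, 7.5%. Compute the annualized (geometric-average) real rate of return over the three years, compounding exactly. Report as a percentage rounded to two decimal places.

-0.90%

Compound the nominal returns: 1.0629 × 1.1434 × 1.0334 = 1.25591154.
Compound inflation: 1.0927 × 1.0985 × 1.0750 = 1.29035577.
Deflate: 1.25591154 / 1.29035577 = 0.97330641.
Annualized real rate = 0.97330641^(1/3) − 1 = -0.8978% → -0.90%.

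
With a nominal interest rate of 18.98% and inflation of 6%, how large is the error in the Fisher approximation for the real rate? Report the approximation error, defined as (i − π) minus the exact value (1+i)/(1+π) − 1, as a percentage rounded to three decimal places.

0.735%

Approximate: r ≈ 18.980% − 6.000% = 12.9800%
Exact: (1 + 0.1898)/(1 + 0.0600) − 1 = 12.2453%
Error = 12.9800% − 12.2453% = 0.7347% → 0.735%.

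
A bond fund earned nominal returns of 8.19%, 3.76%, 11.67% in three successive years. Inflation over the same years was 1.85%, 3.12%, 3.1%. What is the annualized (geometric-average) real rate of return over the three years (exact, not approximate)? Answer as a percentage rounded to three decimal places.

5.002%

Nominal growth factor = 1.0819 × 1.0376 × 1.1167 = 1.25358446
Price-level growth factor = 1.0185 × 1.0312 × 1.0310 = 1.08283579
Real growth factor = 1.25358446 / 1.08283579 = 1.15768657
Annualized real rate = 1.15768657^(1/3) − 1 = 5.0019% → 5.002%.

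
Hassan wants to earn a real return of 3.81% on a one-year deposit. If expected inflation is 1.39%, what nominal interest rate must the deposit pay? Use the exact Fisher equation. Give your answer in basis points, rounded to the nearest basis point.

(1 + i) = (1 + r)(1 + π) = 1.03810 × 1.01390 = 1.05252959
i = 1.05252959 − 1, so the required nominal rate is 525 basis points.

525 basis points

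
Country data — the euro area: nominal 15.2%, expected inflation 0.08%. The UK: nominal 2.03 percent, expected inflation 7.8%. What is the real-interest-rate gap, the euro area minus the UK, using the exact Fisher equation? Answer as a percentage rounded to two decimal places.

The euro area: (1 + 0.1520)/(1 + 0.0008) − 1 = 15.1079%
The UK: (1 + 0.0203)/(1 + 0.0780) − 1 = -5.3525%
Differential = 15.1079% − (-5.3525%) = 20.4604% → 20.46%.

20.46%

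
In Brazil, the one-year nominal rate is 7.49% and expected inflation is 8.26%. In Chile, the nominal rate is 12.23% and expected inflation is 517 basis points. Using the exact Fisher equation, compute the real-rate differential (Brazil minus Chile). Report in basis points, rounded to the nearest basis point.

-742 basis points

Brazil: (1 + 0.0749)/(1 + 0.0826) − 1 = -0.7113%
Chile: (1 + 0.1223)/(1 + 0.0517) − 1 = 6.7129%
Differential = -0.7113% − 6.7129% = -7.4242% → -742 basis points.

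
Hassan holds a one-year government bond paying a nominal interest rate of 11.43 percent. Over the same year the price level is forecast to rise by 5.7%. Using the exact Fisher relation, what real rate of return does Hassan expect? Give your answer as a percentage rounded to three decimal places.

5.421%

1 + r = 1.11430 / 1.05700 = 1.054210
r = 1.054210 − 1 = 5.4210%, i.e. 5.421%.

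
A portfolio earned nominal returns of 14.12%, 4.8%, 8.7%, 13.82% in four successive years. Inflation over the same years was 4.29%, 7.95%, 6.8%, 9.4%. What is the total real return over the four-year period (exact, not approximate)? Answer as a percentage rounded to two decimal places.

12.49%

Nominal growth factor = 1.1412 × 1.0480 × 1.0870 × 1.1382 = 1.479691
Price-level growth factor = 1.0429 × 1.0795 × 1.0680 × 1.0940 = 1.315388
Real growth factor = 1.479691 / 1.315388 = 1.124909
Total real return = 1.124909 − 1 → 12.49%.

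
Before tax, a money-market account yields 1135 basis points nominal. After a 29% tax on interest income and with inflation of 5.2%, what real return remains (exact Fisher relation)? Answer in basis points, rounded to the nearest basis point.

272 basis points

After-tax nominal return = 11.35% × (1 − 0.29) = 8.0585%.
1 + r = 1.080585 / 1.05200 = 1.027172
After-tax real rate = 1.027172 − 1 → 272 basis points.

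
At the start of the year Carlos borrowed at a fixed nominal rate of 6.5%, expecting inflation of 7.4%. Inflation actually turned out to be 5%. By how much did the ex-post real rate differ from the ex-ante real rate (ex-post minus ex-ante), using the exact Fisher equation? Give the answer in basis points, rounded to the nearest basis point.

227 basis points

Ex-ante: (1 + 0.0650)/(1 + 0.0740) − 1 = -0.8380%
Ex-post: (1 + 0.0650)/(1 + 0.0500) − 1 = 1.4286%
Difference (ex-post − ex-ante) = 2.2666% → 227 basis points.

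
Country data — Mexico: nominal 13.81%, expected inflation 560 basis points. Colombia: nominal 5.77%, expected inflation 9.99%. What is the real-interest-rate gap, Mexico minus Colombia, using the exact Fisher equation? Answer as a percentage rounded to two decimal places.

11.61%

Mexico: (1 + 0.1381)/(1 + 0.0560) − 1 = 7.7746%
Colombia: (1 + 0.0577)/(1 + 0.0999) − 1 = -3.8367%
Differential = 7.7746% − (-3.8367%) = 11.6113% → 11.61%.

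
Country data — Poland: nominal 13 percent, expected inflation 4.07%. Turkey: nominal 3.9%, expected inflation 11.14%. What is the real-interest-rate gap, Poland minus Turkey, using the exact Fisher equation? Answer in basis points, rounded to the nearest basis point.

Poland: (1 + 0.1300)/(1 + 0.0407) − 1 = 8.5808%
Turkey: (1 + 0.0390)/(1 + 0.1114) − 1 = -6.5143%
Differential = 8.5808% − (-6.5143%) = 15.0951% → 1510 basis points.

1510 basis points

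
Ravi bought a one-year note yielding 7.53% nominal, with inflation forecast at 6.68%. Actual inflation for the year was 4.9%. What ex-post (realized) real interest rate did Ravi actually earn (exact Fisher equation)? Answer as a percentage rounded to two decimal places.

2.51%

Ex-post: (1 + 0.0753)/(1 + 0.0490) − 1 = 2.5071%
So the realized real rate is 2.51%.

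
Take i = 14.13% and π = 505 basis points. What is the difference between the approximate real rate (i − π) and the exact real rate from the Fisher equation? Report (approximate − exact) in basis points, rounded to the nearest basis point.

44 basis points

Approximate: r ≈ 14.130% − 5.050% = 9.0800%
Exact: (1 + 0.1413)/(1 + 0.0505) − 1 = 8.6435%
Error = 9.0800% − 8.6435% = 0.4365% → 44 basis points.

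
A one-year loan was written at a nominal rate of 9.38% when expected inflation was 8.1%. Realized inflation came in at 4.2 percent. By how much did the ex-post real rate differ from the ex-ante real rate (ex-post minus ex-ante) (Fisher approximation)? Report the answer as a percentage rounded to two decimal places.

Ex-ante: 9.38% − 8.1% = 1.280%
Ex-post: 9.38% − 4.2% = 5.180%
Difference (ex-post − ex-ante) = 3.9000% → 3.90%.

3.90%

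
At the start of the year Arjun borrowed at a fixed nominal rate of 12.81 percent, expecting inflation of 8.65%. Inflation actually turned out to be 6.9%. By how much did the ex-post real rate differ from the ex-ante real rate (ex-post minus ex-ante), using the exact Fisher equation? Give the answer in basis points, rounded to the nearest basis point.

170 basis points

Ex-ante: (1 + 0.1281)/(1 + 0.0865) − 1 = 3.8288%
Ex-post: (1 + 0.1281)/(1 + 0.0690) − 1 = 5.5285%
Difference (ex-post − ex-ante) = 1.6997% → 170 basis points.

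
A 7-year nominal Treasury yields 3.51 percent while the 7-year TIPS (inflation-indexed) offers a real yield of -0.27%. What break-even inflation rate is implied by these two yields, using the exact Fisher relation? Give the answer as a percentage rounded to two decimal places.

3.79%

(1 + π) = (1 + i)/(1 + r) = 1.03510 / 0.99730 = 1.037902
Break-even inflation = 1.037902 − 1 → 3.79%.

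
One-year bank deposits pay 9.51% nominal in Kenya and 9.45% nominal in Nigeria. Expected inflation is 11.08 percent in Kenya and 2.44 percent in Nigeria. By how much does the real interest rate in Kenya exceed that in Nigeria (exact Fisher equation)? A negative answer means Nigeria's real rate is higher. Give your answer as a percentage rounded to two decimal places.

Kenya: (1 + 0.0951)/(1 + 0.1108) − 1 = -1.4134%
Nigeria: (1 + 0.0945)/(1 + 0.0244) − 1 = 6.8430%
Differential = -1.4134% − 6.8430% = -8.2564% → -8.26%.

-8.26%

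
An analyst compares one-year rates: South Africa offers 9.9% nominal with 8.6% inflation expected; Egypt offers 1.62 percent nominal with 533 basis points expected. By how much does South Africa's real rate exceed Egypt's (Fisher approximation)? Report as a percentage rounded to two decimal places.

South Africa: 9.9% − 8.6% = 1.300%
Egypt: 1.62% − 5.33% = -3.710%
Differential = 5.010% → 5.01%.

5.01%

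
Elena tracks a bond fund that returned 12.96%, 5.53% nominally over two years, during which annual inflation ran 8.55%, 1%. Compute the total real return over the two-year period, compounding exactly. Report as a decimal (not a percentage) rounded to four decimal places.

0.0873

Nominal growth factor = 1.1296 × 1.0553 = 1.192067
Price-level growth factor = 1.0855 × 1.0100 = 1.096355
Real growth factor = 1.192067 / 1.096355 = 1.087300
Total real return = 1.087300 − 1 → 0.0873.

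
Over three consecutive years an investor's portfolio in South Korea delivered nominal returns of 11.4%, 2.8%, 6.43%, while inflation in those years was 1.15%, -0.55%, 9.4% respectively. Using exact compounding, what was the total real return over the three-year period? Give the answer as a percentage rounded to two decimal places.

Nominal growth factor = 1.1140 × 1.0280 × 1.0643 = 1.218828
Price-level growth factor = 1.0115 × 0.9945 × 1.0940 = 1.100495
Real growth factor = 1.218828 / 1.100495 = 1.107527
Total real return = 1.107527 − 1 → 10.75%.

10.75%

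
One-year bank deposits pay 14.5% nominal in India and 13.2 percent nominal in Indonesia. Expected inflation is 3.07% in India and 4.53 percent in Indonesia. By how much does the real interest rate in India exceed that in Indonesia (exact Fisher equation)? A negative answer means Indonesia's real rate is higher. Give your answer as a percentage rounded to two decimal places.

India: (1 + 0.1450)/(1 + 0.0307) − 1 = 11.0896%
Indonesia: (1 + 0.1320)/(1 + 0.0453) − 1 = 8.2943%
Differential = 11.0896% − 8.2943% = 2.7953% → 2.80%.

2.80%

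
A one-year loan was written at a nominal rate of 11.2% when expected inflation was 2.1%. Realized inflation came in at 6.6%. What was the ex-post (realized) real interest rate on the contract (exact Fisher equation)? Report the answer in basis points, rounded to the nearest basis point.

Ex-post: (1 + 0.1120)/(1 + 0.0660) − 1 = 4.3152%
So the realized real rate is 432 basis points.

432 basis points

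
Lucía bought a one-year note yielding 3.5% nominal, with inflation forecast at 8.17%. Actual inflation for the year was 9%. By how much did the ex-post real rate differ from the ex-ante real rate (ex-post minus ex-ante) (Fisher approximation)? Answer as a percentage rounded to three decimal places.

Ex-ante: 3.5% − 8.17% = -4.670%
Ex-post: 3.5% − 9% = -5.500%
Difference (ex-post − ex-ante) = -0.8300% → -0.830%.

-0.830%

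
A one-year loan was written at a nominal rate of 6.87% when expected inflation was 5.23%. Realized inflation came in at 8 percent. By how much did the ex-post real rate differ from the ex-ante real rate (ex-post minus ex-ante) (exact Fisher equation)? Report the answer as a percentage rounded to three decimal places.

-2.605%

Ex-ante: (1 + 0.0687)/(1 + 0.0523) − 1 = 1.5585%
Ex-post: (1 + 0.0687)/(1 + 0.0800) − 1 = -1.0463%
Difference (ex-post − ex-ante) = -2.6048% → -2.605%.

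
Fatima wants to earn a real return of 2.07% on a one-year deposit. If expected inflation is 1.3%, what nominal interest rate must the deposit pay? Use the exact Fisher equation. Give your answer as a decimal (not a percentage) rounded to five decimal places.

(1 + i) = (1 + r)(1 + π) = 1.02070 × 1.01300 = 1.0339691
i = 1.0339691 − 1, so the required nominal rate is 0.03397.

0.03397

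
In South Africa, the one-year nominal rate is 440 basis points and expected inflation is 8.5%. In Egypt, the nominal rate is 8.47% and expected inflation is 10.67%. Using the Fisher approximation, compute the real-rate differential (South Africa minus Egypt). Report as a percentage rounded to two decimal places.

-1.90%

South Africa: 4.4% − 8.5% = -4.100%
Egypt: 8.47% − 10.67% = -2.200%
Differential = -1.900% → -1.90%.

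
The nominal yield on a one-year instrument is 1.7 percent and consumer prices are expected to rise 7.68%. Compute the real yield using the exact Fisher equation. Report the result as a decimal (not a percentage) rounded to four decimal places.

-0.0555

By the Fisher equation, 1 + r = (1 + i)/(1 + π).
1 + r = 1.01700 / 1.07680 = 0.944465
r = 0.944465 − 1 = -5.5535%, i.e. -0.0555.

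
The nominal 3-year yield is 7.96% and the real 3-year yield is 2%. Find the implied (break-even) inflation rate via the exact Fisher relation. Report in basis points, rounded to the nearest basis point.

(1 + π) = (1 + i)/(1 + r) = 1.07960 / 1.02000 = 1.058431
Break-even inflation = 1.058431 − 1 → 584 basis points.

584 basis points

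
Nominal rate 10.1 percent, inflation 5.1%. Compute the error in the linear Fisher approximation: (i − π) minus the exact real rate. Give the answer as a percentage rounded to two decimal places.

0.24%

Approximate: r ≈ 10.100% − 5.100% = 5.0000%
Exact: (1 + 0.1010)/(1 + 0.0510) − 1 = 4.7574%
Error = 5.0000% − 4.7574% = 0.2426% → 0.24%.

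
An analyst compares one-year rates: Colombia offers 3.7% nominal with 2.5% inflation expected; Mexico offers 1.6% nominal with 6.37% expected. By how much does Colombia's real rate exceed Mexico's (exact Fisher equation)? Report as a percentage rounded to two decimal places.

5.66%

Colombia: (1 + 0.0370)/(1 + 0.0250) − 1 = 1.1707%
Mexico: (1 + 0.0160)/(1 + 0.0637) − 1 = -4.4843%
Differential = 1.1707% − (-4.4843%) = 5.6551% → 5.66%.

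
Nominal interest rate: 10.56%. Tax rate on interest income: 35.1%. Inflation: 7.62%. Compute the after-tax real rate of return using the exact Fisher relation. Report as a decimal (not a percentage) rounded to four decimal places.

-0.0071

After-tax nominal return = 10.56% × (1 − 0.351) = 6.85344%.
1 + r = 1.0685344 / 1.07620 = 0.992877
After-tax real rate = 0.992877 − 1 → -0.0071.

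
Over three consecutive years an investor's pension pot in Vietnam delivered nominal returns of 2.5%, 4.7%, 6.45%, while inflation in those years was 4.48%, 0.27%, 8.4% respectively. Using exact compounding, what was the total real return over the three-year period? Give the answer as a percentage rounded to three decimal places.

0.596%

Nominal growth factor = 1.0250 × 1.0470 × 1.0645 = 1.1423948
Price-level growth factor = 1.0448 × 1.0027 × 1.0840 = 1.1356211
Real growth factor = 1.1423948 / 1.1356211 = 1.0059647
Total real return = 1.0059647 − 1 → 0.596%.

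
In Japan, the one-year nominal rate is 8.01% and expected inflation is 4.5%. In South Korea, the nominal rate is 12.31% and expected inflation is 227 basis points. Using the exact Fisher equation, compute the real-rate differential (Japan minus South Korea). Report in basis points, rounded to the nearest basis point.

Japan: (1 + 0.0801)/(1 + 0.0450) − 1 = 3.3589%
South Korea: (1 + 0.1231)/(1 + 0.0227) − 1 = 9.8172%
Differential = 3.3589% − 9.8172% = -6.4583% → -646 basis points.

-646 basis points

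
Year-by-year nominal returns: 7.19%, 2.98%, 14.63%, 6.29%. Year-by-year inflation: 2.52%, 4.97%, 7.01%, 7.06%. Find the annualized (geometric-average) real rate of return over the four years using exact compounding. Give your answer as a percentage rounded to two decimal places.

Compound the nominal returns: 1.0719 × 1.0298 × 1.1463 × 1.0629 = 1.34492435.
Compound inflation: 1.0252 × 1.0497 × 1.0701 × 1.0706 = 1.23289303.
Deflate: 1.34492435 / 1.23289303 = 1.09086865.
Annualized real rate = 1.09086865^(1/4) − 1 = 2.1982% → 2.20%.

2.20%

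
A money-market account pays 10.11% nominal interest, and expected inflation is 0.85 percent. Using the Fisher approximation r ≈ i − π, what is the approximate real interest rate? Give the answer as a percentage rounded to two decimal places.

9.26%

r ≈ i − π = 10.11% − 0.85% = 9.26%.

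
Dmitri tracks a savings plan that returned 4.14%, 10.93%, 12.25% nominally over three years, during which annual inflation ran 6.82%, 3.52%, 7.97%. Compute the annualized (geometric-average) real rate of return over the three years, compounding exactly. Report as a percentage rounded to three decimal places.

2.792%

Nominal growth factor = 1.0414 × 1.1093 × 1.1225 = 1.29674008
Price-level growth factor = 1.0682 × 1.0352 × 1.0797 = 1.19393295
Real growth factor = 1.29674008 / 1.19393295 = 1.08610796
Annualized real rate = 1.08610796^(1/3) − 1 = 2.7916% → 2.792%.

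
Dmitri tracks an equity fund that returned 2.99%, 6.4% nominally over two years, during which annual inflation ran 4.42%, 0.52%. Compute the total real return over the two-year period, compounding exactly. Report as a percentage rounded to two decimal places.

4.40%

Nominal growth factor = 1.0299 × 1.0640 = 1.095814
Price-level growth factor = 1.0442 × 1.0052 = 1.049630
Real growth factor = 1.095814 / 1.049630 = 1.044000
Total real return = 1.044000 − 1 → 4.40%.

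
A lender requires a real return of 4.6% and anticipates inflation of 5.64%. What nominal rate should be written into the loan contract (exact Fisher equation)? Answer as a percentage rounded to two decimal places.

10.50%

(1 + i) = (1 + r)(1 + π) = 1.04600 × 1.05640 = 1.1049944
i = 1.1049944 − 1, so the required nominal rate is 10.50%.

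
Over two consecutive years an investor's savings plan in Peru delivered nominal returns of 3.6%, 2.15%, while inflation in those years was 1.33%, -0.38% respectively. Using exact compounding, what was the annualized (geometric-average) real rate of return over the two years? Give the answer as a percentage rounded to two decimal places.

Compound the nominal returns: 1.0360 × 1.0215 = 1.05827400.
Compound inflation: 1.0133 × 0.9962 = 1.00944946.
Deflate: 1.05827400 / 1.00944946 = 1.04836749.
Annualized real rate = 1.04836749^(1/2) − 1 = 2.3898% → 2.39%.

2.39%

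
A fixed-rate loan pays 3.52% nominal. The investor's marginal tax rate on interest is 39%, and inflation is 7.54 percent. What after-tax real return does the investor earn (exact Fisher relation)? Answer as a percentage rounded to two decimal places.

-5.01%

After-tax nominal return = 3.52% × (1 − 0.39) = 2.1472%.
1 + r = 1.021472 / 1.07540 = 0.949853
After-tax real rate = 0.949853 − 1 → -5.01%.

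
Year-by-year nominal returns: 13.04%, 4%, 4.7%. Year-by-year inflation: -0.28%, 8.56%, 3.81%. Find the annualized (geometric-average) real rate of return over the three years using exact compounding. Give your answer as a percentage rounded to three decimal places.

3.080%

Compound the nominal returns: 1.1304 × 1.0400 × 1.0470 = 1.23086995.
Compound inflation: 0.9972 × 1.0856 × 1.0381 = 1.12380587.
Deflate: 1.23086995 / 1.12380587 = 1.09526920.
Annualized real rate = 1.09526920^(1/3) − 1 = 3.0798% → 3.080%.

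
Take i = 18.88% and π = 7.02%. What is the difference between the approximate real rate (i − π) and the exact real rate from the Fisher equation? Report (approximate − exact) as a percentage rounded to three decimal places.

0.778%

Approximate: r ≈ 18.880% − 7.020% = 11.8600%
Exact: (1 + 0.1888)/(1 + 0.0702) − 1 = 11.0820%
Error = 11.8600% − 11.0820% = 0.7780% → 0.778%.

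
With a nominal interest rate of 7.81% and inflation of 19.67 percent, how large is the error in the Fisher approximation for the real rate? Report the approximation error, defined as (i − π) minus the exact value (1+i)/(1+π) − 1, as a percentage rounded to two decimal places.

-1.95%

Approximate: r ≈ 7.810% − 19.670% = -11.8600%
Exact: (1 + 0.0781)/(1 + 0.1967) − 1 = -9.9106%
Error = -11.8600% − (-9.9106%) = -1.9494% → -1.95%.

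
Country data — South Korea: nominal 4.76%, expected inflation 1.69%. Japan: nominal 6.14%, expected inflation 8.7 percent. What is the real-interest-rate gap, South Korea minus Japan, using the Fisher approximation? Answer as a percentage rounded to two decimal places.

South Korea: 4.76% − 1.69% = 3.070%
Japan: 6.14% − 8.7% = -2.560%
Differential = 5.630% → 5.63%.

5.63%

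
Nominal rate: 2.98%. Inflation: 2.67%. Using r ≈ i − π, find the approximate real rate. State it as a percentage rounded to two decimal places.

0.31%

r ≈ i − π = 2.98% − 2.67% = 0.31%.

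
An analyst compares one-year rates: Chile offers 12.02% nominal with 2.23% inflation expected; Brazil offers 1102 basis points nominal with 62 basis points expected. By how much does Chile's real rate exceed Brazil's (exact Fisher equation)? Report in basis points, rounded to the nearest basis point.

Chile: (1 + 0.1202)/(1 + 0.0223) − 1 = 9.5764%
Brazil: (1 + 0.1102)/(1 + 0.0062) − 1 = 10.3359%
Differential = 9.5764% − 10.3359% = -0.7595% → -76 basis points.

-76 basis points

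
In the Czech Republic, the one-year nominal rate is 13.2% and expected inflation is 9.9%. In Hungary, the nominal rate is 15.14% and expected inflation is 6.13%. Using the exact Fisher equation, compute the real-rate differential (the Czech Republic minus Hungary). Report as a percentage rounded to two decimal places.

-5.49%

The Czech Republic: (1 + 0.1320)/(1 + 0.0990) − 1 = 3.0027%
Hungary: (1 + 0.1514)/(1 + 0.0613) − 1 = 8.4896%
Differential = 3.0027% − 8.4896% = -5.4869% → -5.49%.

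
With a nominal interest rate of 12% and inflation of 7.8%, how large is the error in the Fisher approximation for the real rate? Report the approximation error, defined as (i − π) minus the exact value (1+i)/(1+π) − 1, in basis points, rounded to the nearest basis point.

30 basis points

Approximate: r ≈ 12.000% − 7.800% = 4.2000%
Exact: (1 + 0.1200)/(1 + 0.0780) − 1 = 3.8961%
Error = 4.2000% − 3.8961% = 0.3039% → 30 basis points.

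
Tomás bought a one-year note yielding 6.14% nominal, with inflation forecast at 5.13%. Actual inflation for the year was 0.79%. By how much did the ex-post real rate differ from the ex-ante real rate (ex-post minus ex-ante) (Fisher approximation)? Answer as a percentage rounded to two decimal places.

Ex-ante: 6.14% − 5.13% = 1.010%
Ex-post: 6.14% − 0.79% = 5.350%
Difference (ex-post − ex-ante) = 4.3400% → 4.34%.

4.34%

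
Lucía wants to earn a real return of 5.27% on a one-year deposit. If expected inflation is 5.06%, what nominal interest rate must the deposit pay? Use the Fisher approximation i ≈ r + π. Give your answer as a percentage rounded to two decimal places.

10.33%

i ≈ r + π = 5.27% + 5.06% = 10.33%.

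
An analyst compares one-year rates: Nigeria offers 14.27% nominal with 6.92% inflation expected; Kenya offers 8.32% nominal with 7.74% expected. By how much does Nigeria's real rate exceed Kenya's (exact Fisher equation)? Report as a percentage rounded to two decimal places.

6.34%

Nigeria: (1 + 0.1427)/(1 + 0.0692) − 1 = 6.8743%
Kenya: (1 + 0.0832)/(1 + 0.0774) − 1 = 0.5383%
Differential = 6.8743% − 0.5383% = 6.3360% → 6.34%.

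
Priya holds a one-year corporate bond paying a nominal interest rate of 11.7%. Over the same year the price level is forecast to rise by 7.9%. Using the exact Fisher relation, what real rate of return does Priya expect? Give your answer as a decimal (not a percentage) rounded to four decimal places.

0.0352

1 + r = 1.11700 / 1.07900 = 1.035218
r = 1.035218 − 1 = 3.5218%, i.e. 0.0352.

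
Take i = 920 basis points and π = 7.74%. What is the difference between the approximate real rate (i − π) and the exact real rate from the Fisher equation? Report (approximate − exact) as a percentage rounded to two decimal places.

Approximate: r ≈ 9.200% − 7.740% = 1.4600%
Exact: (1 + 0.0920)/(1 + 0.0774) − 1 = 1.3551%
Error = 1.4600% − 1.3551% = 0.1049% → 0.10%.

0.10%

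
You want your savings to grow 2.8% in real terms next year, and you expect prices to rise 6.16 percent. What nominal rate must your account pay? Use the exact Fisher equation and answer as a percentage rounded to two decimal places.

(1 + i) = (1 + r)(1 + π) = 1.02800 × 1.06160 = 1.0913248
i = 1.0913248 − 1, so the required nominal rate is 9.13%.

9.13%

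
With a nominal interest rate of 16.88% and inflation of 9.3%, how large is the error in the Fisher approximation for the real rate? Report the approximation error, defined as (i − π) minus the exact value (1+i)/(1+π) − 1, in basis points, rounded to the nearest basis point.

Approximate: r ≈ 16.880% − 9.300% = 7.5800%
Exact: (1 + 0.1688)/(1 + 0.0930) − 1 = 6.93504%
Error = 7.5800% − 6.93504% = 0.64496% → 64 basis points.

64 basis points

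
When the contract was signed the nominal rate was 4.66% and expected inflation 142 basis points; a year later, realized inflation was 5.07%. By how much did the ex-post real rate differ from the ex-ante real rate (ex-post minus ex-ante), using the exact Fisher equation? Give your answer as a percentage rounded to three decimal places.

-3.585%

Ex-ante: (1 + 0.0466)/(1 + 0.0142) − 1 = 3.1946%
Ex-post: (1 + 0.0466)/(1 + 0.0507) − 1 = -0.3902%
Difference (ex-post − ex-ante) = -3.5849% → -3.585%.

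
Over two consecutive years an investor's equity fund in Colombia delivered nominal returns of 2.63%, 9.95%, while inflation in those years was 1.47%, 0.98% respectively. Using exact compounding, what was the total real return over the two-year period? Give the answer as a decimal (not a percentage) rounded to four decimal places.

0.1013

Nominal growth factor = 1.0263 × 1.0995 = 1.128417
Price-level growth factor = 1.0147 × 1.0098 = 1.024644
Real growth factor = 1.128417 / 1.024644 = 1.101277
Total real return = 1.101277 − 1 → 0.1013.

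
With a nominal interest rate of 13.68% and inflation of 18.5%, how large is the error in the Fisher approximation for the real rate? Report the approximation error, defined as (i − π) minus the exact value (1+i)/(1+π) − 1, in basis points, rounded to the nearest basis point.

Approximate: r ≈ 13.680% − 18.500% = -4.8200%
Exact: (1 + 0.1368)/(1 + 0.1850) − 1 = -4.0675%
Error = -4.8200% − (-4.0675%) = -0.7525% → -75 basis points.

-75 basis points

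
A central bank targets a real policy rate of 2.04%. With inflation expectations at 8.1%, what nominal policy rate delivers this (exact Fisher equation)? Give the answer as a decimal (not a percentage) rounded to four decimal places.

(1 + i) = (1 + r)(1 + π) = 1.02040 × 1.08100 = 1.1030524
i = 1.1030524 − 1, so the required nominal rate is 0.1031.

0.1031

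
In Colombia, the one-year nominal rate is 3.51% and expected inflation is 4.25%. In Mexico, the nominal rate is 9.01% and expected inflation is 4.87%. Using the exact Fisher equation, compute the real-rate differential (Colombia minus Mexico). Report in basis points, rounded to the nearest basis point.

-466 basis points

Colombia: (1 + 0.0351)/(1 + 0.0425) − 1 = -0.7098%
Mexico: (1 + 0.0901)/(1 + 0.0487) − 1 = 3.9477%
Differential = -0.7098% − 3.9477% = -4.6576% → -466 basis points.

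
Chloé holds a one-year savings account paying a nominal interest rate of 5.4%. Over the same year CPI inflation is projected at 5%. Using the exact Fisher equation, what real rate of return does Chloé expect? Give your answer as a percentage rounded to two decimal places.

0.38%

By the Fisher equation, 1 + r = (1 + i)/(1 + π).
1 + r = 1.05400 / 1.05000 = 1.003810
r = 1.003810 − 1 = 0.3810%, i.e. 0.38%.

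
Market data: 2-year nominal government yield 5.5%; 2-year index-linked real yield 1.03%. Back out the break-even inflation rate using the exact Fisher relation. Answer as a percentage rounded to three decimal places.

4.424%

(1 + π) = (1 + i)/(1 + r) = 1.05500 / 1.01030 = 1.044244
Break-even inflation = 1.044244 − 1 → 4.424%.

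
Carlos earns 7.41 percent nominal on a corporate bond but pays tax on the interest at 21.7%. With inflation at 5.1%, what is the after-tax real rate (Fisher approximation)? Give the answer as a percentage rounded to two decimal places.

0.70%

After-tax nominal return = 7.41% × (1 − 0.217) = 5.80203%.
r ≈ 5.80203% − 5.1% → 0.70%.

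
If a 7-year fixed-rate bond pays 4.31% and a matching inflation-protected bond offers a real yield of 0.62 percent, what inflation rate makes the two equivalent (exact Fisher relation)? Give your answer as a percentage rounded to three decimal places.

(1 + π) = (1 + i)/(1 + r) = 1.04310 / 1.00620 = 1.036673
Break-even inflation = 1.036673 − 1 → 3.667%.

3.667%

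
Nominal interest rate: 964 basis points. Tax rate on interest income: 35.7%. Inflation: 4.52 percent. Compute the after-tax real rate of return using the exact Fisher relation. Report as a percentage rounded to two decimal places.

After-tax nominal return = 9.64% × (1 − 0.357) = 6.19852%.
1 + r = 1.0619852 / 1.04520 = 1.016059
After-tax real rate = 1.016059 − 1 → 1.61%.

1.61%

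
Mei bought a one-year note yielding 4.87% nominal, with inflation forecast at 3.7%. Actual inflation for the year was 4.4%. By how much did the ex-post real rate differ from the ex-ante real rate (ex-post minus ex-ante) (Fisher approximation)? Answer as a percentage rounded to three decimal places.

-0.700%

Ex-ante: 4.87% − 3.7% = 1.170%
Ex-post: 4.87% − 4.4% = 0.470%
Difference (ex-post − ex-ante) = -0.7000% → -0.700%.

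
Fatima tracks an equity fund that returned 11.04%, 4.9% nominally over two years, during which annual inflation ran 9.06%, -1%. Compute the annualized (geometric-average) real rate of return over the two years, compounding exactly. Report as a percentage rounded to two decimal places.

Compound the nominal returns: 1.1104 × 1.0490 = 1.16480960.
Compound inflation: 1.0906 × 0.9900 = 1.07969400.
Deflate: 1.16480960 / 1.07969400 = 1.07883308.
Annualized real rate = 1.07883308^(1/2) − 1 = 3.8669% → 3.87%.

3.87%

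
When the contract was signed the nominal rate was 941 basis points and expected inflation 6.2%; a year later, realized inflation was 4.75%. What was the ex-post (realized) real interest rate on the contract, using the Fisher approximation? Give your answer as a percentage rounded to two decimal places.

4.66%

Ex-post: 9.41% − 4.75% = 4.660%
So the realized real rate is 4.66%.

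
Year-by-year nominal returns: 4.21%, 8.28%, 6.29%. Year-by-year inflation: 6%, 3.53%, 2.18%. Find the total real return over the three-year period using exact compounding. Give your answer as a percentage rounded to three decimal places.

6.958%

Compound the nominal returns: 1.0421 × 1.0828 × 1.0629 = 1.199361.
Compound inflation: 1.0600 × 1.0353 × 1.0218 = 1.121342.
Deflate: 1.199361 / 1.121342 = 1.069577.
Total real return = 1.069577 − 1 → 6.958%.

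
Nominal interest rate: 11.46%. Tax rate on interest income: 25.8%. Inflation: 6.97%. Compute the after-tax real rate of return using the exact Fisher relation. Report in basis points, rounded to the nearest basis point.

After-tax nominal return = 11.46% × (1 − 0.258) = 8.50332%.
1 + r = 1.0850332 / 1.06970 = 1.014334
After-tax real rate = 1.014334 − 1 → 143 basis points.

143 basis points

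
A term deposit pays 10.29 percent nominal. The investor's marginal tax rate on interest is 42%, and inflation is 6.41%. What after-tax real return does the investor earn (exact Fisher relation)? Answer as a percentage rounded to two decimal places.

After-tax nominal return = 10.29% × (1 − 0.42) = 5.9682%.
1 + r = 1.059682 / 1.06410 = 0.995848
After-tax real rate = 0.995848 − 1 → -0.42%.

-0.42%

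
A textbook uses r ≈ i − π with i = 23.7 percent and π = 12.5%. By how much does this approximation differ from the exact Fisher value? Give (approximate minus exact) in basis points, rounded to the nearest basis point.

124 basis points

Approximate: r ≈ 23.700% − 12.500% = 11.2000%
Exact: (1 + 0.2370)/(1 + 0.1250) − 1 = 9.9556%
Error = 11.2000% − 9.9556% = 1.2444% → 124 basis points.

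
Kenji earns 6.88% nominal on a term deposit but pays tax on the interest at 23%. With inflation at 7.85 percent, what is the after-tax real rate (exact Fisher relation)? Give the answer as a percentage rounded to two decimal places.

-2.37%

After-tax nominal return = 6.88% × (1 − 0.23) = 5.2976%.
1 + r = 1.052976 / 1.07850 = 0.976334
After-tax real rate = 0.976334 − 1 → -2.37%.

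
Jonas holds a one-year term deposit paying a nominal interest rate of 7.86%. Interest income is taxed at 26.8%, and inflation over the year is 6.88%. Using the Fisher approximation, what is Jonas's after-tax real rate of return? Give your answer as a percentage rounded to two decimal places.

-1.13%

After-tax nominal return = 7.86% × (1 − 0.268) = 5.75352%.
r ≈ 5.75352% − 6.88% → -1.13%.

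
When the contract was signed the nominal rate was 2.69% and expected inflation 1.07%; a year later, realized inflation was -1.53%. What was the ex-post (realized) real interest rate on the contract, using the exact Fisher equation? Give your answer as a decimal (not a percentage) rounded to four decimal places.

Ex-post: (1 + 0.0269)/(1 − 0.0153) − 1 = 4.2856%
So the realized real rate is 0.0429.

0.0429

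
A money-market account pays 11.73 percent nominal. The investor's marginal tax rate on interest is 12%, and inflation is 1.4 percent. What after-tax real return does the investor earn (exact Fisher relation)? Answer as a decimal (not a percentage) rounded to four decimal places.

0.0880

After-tax nominal return = 11.73% × (1 − 0.12) = 10.3224%.
1 + r = 1.103224 / 1.01400 = 1.087992
After-tax real rate = 1.087992 − 1 → 0.0880.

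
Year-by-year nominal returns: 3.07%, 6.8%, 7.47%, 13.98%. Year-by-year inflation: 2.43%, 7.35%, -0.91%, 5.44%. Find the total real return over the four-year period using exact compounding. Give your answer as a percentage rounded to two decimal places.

Nominal growth factor = 1.0307 × 1.0680 × 1.0747 × 1.1398 = 1.348402
Price-level growth factor = 1.0243 × 1.0735 × 0.9909 × 1.0544 = 1.148853
Real growth factor = 1.348402 / 1.148853 = 1.173694
Total real return = 1.173694 − 1 → 17.37%.

17.37%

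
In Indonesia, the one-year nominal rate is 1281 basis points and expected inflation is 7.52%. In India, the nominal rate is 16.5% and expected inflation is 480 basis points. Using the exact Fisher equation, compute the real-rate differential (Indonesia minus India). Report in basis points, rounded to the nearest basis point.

-624 basis points

Indonesia: (1 + 0.1281)/(1 + 0.0752) − 1 = 4.9200%
India: (1 + 0.1650)/(1 + 0.0480) − 1 = 11.1641%
Differential = 4.9200% − 11.1641% = -6.2441% → -624 basis points.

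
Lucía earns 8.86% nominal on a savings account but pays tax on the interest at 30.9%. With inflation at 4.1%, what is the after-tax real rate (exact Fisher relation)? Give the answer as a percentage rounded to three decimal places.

1.943%

After-tax nominal return = 8.86% × (1 − 0.309) = 6.12226%.
1 + r = 1.0612226 / 1.04100 = 1.019426
After-tax real rate = 1.019426 − 1 → 1.943%.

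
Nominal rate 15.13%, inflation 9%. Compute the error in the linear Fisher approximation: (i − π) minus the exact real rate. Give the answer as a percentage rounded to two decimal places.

Approximate: r ≈ 15.130% − 9.000% = 6.1300%
Exact: (1 + 0.1513)/(1 + 0.0900) − 1 = 5.6239%
Error = 6.1300% − 5.6239% = 0.5061% → 0.51%.

0.51%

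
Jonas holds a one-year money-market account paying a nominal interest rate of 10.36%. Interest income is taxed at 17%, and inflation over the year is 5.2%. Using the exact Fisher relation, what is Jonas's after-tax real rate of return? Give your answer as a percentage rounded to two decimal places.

After-tax nominal return = 10.36% × (1 − 0.17) = 8.5988%.
1 + r = 1.085988 / 1.05200 = 1.032308
After-tax real rate = 1.032308 − 1 → 3.23%.

3.23%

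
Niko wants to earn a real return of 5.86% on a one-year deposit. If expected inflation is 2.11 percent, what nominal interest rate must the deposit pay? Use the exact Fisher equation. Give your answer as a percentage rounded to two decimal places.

8.09%

(1 + i) = (1 + r)(1 + π) = 1.05860 × 1.02110 = 1.08093646
i = 1.08093646 − 1, so the required nominal rate is 8.09%.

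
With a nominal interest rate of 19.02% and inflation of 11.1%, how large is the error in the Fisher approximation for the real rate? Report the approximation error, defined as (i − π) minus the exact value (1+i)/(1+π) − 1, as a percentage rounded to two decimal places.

Approximate: r ≈ 19.020% − 11.100% = 7.9200%
Exact: (1 + 0.1902)/(1 + 0.1110) − 1 = 7.1287%
Error = 7.9200% − 7.1287% = 0.7913% → 0.79%.

0.79%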